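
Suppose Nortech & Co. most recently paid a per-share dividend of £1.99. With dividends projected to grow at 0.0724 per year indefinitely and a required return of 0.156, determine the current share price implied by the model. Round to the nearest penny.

£25.53

Gordon growth model: P₀ = D₁/(r − g). D₁ = 1.99 × (1 + 0.0724) = 2.1341.
P₀ = 2.1341 / (0.156 − 0.0724) = 2.1341 / 0.0836 = 25.5272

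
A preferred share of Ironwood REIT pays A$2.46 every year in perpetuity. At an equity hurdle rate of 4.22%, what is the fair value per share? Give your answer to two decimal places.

A$58.29

Zero-growth DDM (perpetuity): P₀ = D/r = 2.46 / 0.0422 = 58.2938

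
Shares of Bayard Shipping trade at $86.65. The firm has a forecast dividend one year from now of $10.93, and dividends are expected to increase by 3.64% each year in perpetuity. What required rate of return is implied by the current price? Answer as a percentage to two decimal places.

16.25%

Rearranging the constant-growth DDM: r = D₁/P₀ + g.
r = 10.9300 / 86.65 + 0.0364 = 0.12614 + 0.0364 = 0.16254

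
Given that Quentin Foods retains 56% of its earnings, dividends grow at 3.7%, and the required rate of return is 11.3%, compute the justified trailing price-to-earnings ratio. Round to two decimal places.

6.00

Payout ratio b = 1 − 0.56 = 0.44.
Justified trailing P/E = b(1+g)/(r−g) = 0.44×(1+0.037)/(0.113−0.037) = 6.0037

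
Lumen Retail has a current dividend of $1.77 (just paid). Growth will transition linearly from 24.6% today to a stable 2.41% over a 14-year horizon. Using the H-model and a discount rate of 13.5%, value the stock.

H-model: P₀ = D₀[(1+g_L) + H(g_S−g_L)]/(r−g_L), with H = 14/2 = 7.
P₀ = 1.77 × [(1+0.0241) + 7×(0.246−0.0241)] / (0.135−0.0241)
   = 1.77 × 2.5774 / 0.1109 = 41.1361

$41.14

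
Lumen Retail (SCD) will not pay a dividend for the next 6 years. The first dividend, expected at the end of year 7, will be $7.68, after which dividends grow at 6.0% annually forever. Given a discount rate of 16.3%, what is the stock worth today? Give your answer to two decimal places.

$30.13

Deferred-dividend DDM. At t=6 the remaining stream is a growing perpetuity with first payment D_7 = 7.68.
V_6 = D_7/(r−g) = 7.68/(0.163−0.06) = 74.5631
P₀ = V_6/(1+r)^6 = 74.5631/(1+0.163)^6 = 30.1332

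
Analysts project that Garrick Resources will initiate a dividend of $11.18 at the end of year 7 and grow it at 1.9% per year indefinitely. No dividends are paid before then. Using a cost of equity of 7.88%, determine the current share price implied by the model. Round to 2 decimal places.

Deferred-dividend DDM. At t=6 the remaining stream is a growing perpetuity with first payment D_7 = 11.18.
V_6 = D_7/(r−g) = 11.18/(0.0788−0.019) = 186.9565
P₀ = V_6/(1+r)^6 = 186.9565/(1+0.0788)^6 = 118.6028

$118.60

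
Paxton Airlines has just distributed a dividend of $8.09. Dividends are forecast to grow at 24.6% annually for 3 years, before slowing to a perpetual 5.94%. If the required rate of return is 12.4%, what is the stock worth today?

$210.66

Two-stage DDM. Project D₁…D_3 at 0.246, terminal growth 0.0594, discount at r = 0.124.
D_1 = 10.0801
D_2 = 12.5599
D_3 = 15.6496
Terminal value at t=3: TV = D_4/(r−g) = 16.5792/(0.124−0.0594) = 256.6434
P₀ = 10.0801/(1+0.124)^1 + 12.5599/(1+0.124)^2 + 15.6496/(1+0.124)^3 + 256.6434/(1+0.124)^3 = 210.6605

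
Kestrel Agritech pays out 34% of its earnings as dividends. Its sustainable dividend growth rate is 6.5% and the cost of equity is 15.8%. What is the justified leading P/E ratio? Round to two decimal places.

3.66

Justified leading P/E = b/(r−g) = 0.34/(0.158−0.065) = 3.6559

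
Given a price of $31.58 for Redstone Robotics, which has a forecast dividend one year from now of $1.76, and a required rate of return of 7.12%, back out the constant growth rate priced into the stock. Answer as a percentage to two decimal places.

From P₀ = D₁/(r − g), the implied growth is g = r − D₁/P₀.
g = 0.0712 − 1.76/31.58 = 0.0712 − 0.05573 = 0.01547

1.55%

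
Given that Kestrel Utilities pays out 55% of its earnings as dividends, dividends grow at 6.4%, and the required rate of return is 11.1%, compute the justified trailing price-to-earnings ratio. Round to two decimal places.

12.45

Justified trailing P/E = b(1+g)/(r−g) = 0.55×(1+0.064)/(0.111−0.064) = 12.4511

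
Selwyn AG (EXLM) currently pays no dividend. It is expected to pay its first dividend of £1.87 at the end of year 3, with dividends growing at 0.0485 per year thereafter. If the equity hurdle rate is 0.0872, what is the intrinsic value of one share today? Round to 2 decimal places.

£40.88

Deferred-dividend DDM. At t=2 the remaining stream is a growing perpetuity with first payment D_3 = 1.87.
V_2 = D_3/(r−g) = 1.87/(0.0872−0.0485) = 48.3204
P₀ = V_2/(1+r)^2 = 48.3204/(1+0.0872)^2 = 40.8801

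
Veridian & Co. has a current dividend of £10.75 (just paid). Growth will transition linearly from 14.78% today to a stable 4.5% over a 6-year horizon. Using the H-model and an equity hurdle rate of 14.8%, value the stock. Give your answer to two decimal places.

£141.25

H-model: P₀ = D₀[(1+g_L) + H(g_S−g_L)]/(r−g_L), with H = 6/2 = 3.
P₀ = 10.75 × [(1+0.045) + 3×(0.1478−0.045)] / (0.148−0.045)
   = 10.75 × 1.3534 / 0.103 = 141.2529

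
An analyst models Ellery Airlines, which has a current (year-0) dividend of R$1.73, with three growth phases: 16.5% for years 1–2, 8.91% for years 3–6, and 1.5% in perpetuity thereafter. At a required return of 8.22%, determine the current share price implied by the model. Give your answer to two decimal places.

R$43.08

Three-stage DDM. Project D₁…D_6; terminal Gordon value at t=6 with g = 0.015; discount at r = 0.0822.
D_1 = 2.0154
D_2 = 2.3480
D_3 = 2.5572
D_4 = 2.7851
D_5 = 3.0332
D_6 = 3.3035
TV_6 = 3.3530/(0.0822−0.015) = 49.8960
P₀ = Σ Dₜ/(1+r)ᵗ + TV_6/(1+r)^6 = 43.0767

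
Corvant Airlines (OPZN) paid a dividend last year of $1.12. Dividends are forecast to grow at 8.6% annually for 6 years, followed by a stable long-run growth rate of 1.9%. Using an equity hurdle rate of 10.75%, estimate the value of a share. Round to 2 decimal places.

Two-stage DDM. Project D₁…D_6 at 0.086, terminal growth 0.019, discount at r = 0.1075.
D_1 = 1.2163
D_2 = 1.3209
D_3 = 1.4345
D_4 = 1.5579
D_5 = 1.6919
D_6 = 1.8374
Terminal value at t=6: TV = D_7/(r−g) = 1.8723/(0.1075−0.019) = 21.1557
P₀ = 1.2163/(1+0.1075)^1 + 1.3209/(1+0.1075)^2 + 1.4345/(1+0.1075)^3 + 1.5579/(1+0.1075)^4 + 1.6919/(1+0.1075)^5 + 1.8374/(1+0.1075)^6 + 21.1557/(1+0.1075)^6 = 17.7427

$17.74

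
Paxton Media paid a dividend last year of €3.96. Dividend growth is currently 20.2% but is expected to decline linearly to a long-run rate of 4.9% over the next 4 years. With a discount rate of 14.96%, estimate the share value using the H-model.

H-model: P₀ = D₀[(1+g_L) + H(g_S−g_L)]/(r−g_L), with H = 4/2 = 2.
P₀ = 3.96 × [(1+0.049) + 2×(0.202−0.049)] / (0.1496−0.049)
   = 3.96 × 1.3550 / 0.1006 = 53.3380

€53.34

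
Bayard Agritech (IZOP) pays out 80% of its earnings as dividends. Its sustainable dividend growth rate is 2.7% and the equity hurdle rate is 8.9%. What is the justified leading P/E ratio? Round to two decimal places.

12.90

Justified leading P/E = b/(r−g) = 0.80/(0.089−0.027) = 12.9032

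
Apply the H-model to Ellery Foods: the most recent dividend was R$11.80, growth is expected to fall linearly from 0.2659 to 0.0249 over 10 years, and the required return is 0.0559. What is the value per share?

R$848.80

H-model: P₀ = D₀[(1+g_L) + H(g_S−g_L)]/(r−g_L), with H = 10/2 = 5.
P₀ = 11.80 × [(1+0.0249) + 5×(0.2659−0.0249)] / (0.0559−0.0249)
   = 11.80 × 2.2299 / 0.031 = 848.8006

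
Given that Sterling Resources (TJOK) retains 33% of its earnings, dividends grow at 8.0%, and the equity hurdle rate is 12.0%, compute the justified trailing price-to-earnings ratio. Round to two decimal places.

Payout ratio b = 1 − 0.33 = 0.67.
Justified trailing P/E = b(1+g)/(r−g) = 0.67×(1+0.08)/(0.12−0.08) = 18.0900

18.09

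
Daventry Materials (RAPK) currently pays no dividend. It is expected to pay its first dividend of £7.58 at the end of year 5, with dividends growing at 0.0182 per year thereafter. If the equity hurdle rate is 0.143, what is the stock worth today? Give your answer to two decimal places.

Deferred-dividend DDM. At t=4 the remaining stream is a growing perpetuity with first payment D_5 = 7.58.
V_4 = D_5/(r−g) = 7.58/(0.143−0.0182) = 60.7372
P₀ = V_4/(1+r)^4 = 60.7372/(1+0.143)^4 = 35.5852

£35.59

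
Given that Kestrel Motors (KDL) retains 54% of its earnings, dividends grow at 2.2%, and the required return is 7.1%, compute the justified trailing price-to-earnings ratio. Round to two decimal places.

Payout ratio b = 1 − 0.54 = 0.46.
Justified trailing P/E = b(1+g)/(r−g) = 0.46×(1+0.022)/(0.071−0.022) = 9.5943

9.59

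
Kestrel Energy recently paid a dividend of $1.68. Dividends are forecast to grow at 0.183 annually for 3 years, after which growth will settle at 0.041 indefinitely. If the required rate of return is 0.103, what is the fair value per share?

Two-stage DDM. Project D₁…D_3 at 0.183, terminal growth 0.041, discount at r = 0.103.
D_1 = 1.9874
D_2 = 2.3511
D_3 = 2.7814
Terminal value at t=3: TV = D_4/(r−g) = 2.8954/(0.103−0.041) = 46.7006
P₀ = 1.9874/(1+0.103)^1 + 2.3511/(1+0.103)^2 + 2.7814/(1+0.103)^3 + 46.7006/(1+0.103)^3 = 40.6084

$40.61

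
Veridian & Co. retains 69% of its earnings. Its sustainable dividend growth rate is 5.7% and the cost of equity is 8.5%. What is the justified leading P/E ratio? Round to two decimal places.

11.07

Payout ratio b = 1 − 0.69 = 0.31.
Justified leading P/E = b/(r−g) = 0.31/(0.085−0.057) = 11.0714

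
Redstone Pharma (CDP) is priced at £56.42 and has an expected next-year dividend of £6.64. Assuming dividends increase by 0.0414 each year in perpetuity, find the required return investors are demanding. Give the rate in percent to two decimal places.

Rearranging the constant-growth DDM: r = D₁/P₀ + g.
r = 6.6400 / 56.42 + 0.0414 = 0.11769 + 0.0414 = 0.15909

15.91%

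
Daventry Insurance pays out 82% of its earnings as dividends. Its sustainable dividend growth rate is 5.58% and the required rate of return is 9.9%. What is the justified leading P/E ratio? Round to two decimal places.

18.98

Justified leading P/E = b/(r−g) = 0.82/(0.099−0.0558) = 18.9815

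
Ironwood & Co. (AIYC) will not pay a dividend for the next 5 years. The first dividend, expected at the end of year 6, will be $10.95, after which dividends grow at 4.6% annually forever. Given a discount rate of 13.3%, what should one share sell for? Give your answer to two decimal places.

$67.41

Deferred-dividend DDM. At t=5 the remaining stream is a growing perpetuity with first payment D_6 = 10.95.
V_5 = D_6/(r−g) = 10.95/(0.133−0.046) = 125.8621
P₀ = V_5/(1+r)^5 = 125.8621/(1+0.133)^5 = 67.4133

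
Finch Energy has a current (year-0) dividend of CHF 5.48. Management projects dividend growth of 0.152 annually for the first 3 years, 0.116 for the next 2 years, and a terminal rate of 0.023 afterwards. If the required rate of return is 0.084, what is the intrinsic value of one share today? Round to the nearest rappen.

Three-stage DDM. Project D₁…D_5; terminal Gordon value at t=5 with g = 0.023; discount at r = 0.084.
D_1 = 6.3130
D_2 = 7.2725
D_3 = 8.3780
D_4 = 9.3498
D_5 = 10.4344
TV_5 = 10.6744/(0.084−0.023) = 174.9896
P₀ = Σ Dₜ/(1+r)ᵗ + TV_5/(1+r)^5 = 149.2469

CHF 149.25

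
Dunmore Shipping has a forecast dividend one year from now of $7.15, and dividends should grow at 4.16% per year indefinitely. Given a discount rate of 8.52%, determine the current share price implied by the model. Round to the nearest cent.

Gordon growth model: P₀ = D₁/(r − g), with D₁ = 7.15 given directly.
P₀ = 7.1500 / (0.0852 − 0.0416) = 7.1500 / 0.0436 = 163.9908

$163.99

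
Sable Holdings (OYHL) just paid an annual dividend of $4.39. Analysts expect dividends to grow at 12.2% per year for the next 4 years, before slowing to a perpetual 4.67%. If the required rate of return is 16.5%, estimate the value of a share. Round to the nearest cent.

Two-stage DDM. Project D₁…D_4 at 0.122, terminal growth 0.0467, discount at r = 0.165.
D_1 = 4.9256
D_2 = 5.5265
D_3 = 6.2007
D_4 = 6.9572
Terminal value at t=4: TV = D_5/(r−g) = 7.2821/(0.165−0.0467) = 61.5564
P₀ = 4.9256/(1+0.165)^1 + 5.5265/(1+0.165)^2 + 6.2007/(1+0.165)^3 + 6.9572/(1+0.165)^4 + 61.5564/(1+0.165)^4 = 49.4155

$49.42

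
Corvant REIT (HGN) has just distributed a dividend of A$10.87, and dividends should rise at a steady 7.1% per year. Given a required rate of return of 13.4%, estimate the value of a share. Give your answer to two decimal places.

A$184.79

Gordon growth model: P₀ = D₁/(r − g). D₁ = 10.87 × (1 + 0.071) = 11.6418.
P₀ = 11.6418 / (0.134 − 0.071) = 11.6418 / 0.063 = 184.7900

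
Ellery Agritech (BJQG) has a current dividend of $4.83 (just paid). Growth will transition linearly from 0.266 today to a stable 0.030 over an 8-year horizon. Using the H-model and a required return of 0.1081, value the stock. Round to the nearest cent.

H-model: P₀ = D₀[(1+g_L) + H(g_S−g_L)]/(r−g_L), with H = 8/2 = 4.
P₀ = 4.83 × [(1+0.03) + 4×(0.266−0.03)] / (0.1081−0.03)
   = 4.83 × 1.9740 / 0.0781 = 122.0796

$122.08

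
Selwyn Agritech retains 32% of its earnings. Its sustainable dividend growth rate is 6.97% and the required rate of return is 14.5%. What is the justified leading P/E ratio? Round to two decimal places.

Payout ratio b = 1 − 0.32 = 0.68.
Justified leading P/E = b/(r−g) = 0.68/(0.145−0.0697) = 9.0305

9.03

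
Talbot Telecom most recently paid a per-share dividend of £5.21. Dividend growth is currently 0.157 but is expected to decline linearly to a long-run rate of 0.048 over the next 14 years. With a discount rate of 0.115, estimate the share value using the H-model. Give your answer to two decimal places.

H-model: P₀ = D₀[(1+g_L) + H(g_S−g_L)]/(r−g_L), with H = 14/2 = 7.
P₀ = 5.21 × [(1+0.048) + 7×(0.157−0.048)] / (0.115−0.048)
   = 5.21 × 1.8110 / 0.067 = 140.8255

£140.83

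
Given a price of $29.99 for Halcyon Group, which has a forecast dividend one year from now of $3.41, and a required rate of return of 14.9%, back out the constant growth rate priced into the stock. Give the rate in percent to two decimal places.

From P₀ = D₁/(r − g), the implied growth is g = r − D₁/P₀.
g = 0.149 − 3.41/29.99 = 0.149 − 0.11370 = 0.03530

3.53%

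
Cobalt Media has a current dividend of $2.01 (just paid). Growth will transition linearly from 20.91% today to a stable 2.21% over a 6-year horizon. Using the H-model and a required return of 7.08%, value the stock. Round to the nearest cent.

H-model: P₀ = D₀[(1+g_L) + H(g_S−g_L)]/(r−g_L), with H = 6/2 = 3.
P₀ = 2.01 × [(1+0.0221) + 3×(0.2091−0.0221)] / (0.0708−0.0221)
   = 2.01 × 1.5831 / 0.0487 = 65.3394

$65.34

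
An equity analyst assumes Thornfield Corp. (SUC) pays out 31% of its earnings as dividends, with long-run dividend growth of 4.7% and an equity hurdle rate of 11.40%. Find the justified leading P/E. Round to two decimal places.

Justified leading P/E = b/(r−g) = 0.31/(0.114−0.047) = 4.6269

4.63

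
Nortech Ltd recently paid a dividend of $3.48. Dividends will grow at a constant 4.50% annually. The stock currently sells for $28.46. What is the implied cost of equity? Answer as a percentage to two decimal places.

Rearranging the constant-growth DDM: r = D₁/P₀ + g.
D₁ = 3.48 × (1 + 0.045) = 3.6366.
r = 3.6366 / 28.46 + 0.045 = 0.12778 + 0.045 = 0.17278

17.28%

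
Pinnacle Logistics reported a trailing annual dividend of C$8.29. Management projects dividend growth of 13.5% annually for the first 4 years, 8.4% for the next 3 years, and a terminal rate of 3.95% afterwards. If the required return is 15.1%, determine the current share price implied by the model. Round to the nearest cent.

C$113.95

Three-stage DDM. Project D₁…D_7; terminal Gordon value at t=7 with g = 0.0395; discount at r = 0.151.
D_1 = 9.4091
D_2 = 10.6794
D_3 = 12.1211
D_4 = 13.7575
D_5 = 14.9131
D_6 = 16.1658
D_7 = 17.5237
TV_7 = 18.2159/(0.151−0.0395) = 163.3712
P₀ = Σ Dₜ/(1+r)ᵗ + TV_7/(1+r)^7 = 113.9509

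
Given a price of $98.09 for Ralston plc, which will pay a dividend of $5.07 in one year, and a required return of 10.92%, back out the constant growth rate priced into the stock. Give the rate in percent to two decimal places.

5.75%

From P₀ = D₁/(r − g), the implied growth is g = r − D₁/P₀.
g = 0.1092 − 5.07/98.09 = 0.1092 − 0.05169 = 0.05751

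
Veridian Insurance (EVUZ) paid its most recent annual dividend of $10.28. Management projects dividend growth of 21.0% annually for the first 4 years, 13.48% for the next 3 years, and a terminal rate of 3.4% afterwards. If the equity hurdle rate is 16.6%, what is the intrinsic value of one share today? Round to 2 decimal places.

$165.12

Three-stage DDM. Project D₁…D_7; terminal Gordon value at t=7 with g = 0.034; discount at r = 0.166.
D_1 = 12.4388
D_2 = 15.0509
D_3 = 18.2116
D_4 = 22.0361
D_5 = 25.0066
D_6 = 28.3774
D_7 = 32.2027
TV_7 = 33.2976/(0.166−0.034) = 252.2547
P₀ = Σ Dₜ/(1+r)ᵗ + TV_7/(1+r)^7 = 165.1229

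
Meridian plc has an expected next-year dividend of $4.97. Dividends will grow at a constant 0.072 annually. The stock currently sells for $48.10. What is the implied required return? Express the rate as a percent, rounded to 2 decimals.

Rearranging the constant-growth DDM: r = D₁/P₀ + g.
r = 4.9700 / 48.10 + 0.072 = 0.10333 + 0.072 = 0.17533

17.53%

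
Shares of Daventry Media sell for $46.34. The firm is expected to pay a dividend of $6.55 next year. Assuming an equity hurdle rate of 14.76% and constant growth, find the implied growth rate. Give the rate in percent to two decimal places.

From P₀ = D₁/(r − g), the implied growth is g = r − D₁/P₀.
g = 0.1476 − 6.55/46.34 = 0.1476 − 0.14135 = 0.00625

0.63%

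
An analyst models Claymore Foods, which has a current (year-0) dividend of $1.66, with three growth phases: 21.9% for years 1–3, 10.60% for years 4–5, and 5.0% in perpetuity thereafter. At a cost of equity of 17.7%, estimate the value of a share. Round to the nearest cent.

Three-stage DDM. Project D₁…D_5; terminal Gordon value at t=5 with g = 0.05; discount at r = 0.177.
D_1 = 2.0235
D_2 = 2.4667
D_3 = 3.0069
D_4 = 3.3256
D_5 = 3.6782
TV_5 = 3.8621/(0.177−0.05) = 30.4099
P₀ = Σ Dₜ/(1+r)ᵗ + TV_5/(1+r)^5 = 22.1679

$22.17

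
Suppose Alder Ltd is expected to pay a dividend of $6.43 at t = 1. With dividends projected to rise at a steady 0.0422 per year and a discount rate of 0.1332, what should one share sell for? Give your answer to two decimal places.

Gordon growth model: P₀ = D₁/(r − g), with D₁ = 6.43 given directly.
P₀ = 6.4300 / (0.1332 − 0.0422) = 6.4300 / 0.091 = 70.6593

$70.66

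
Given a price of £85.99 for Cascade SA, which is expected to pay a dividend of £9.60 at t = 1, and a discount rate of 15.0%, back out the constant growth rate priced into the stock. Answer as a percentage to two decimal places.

3.84%

From P₀ = D₁/(r − g), the implied growth is g = r − D₁/P₀.
g = 0.15 − 9.60/85.99 = 0.15 − 0.11164 = 0.03836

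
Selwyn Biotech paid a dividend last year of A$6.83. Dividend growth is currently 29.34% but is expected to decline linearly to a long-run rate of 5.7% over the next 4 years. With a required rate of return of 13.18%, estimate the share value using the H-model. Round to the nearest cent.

H-model: P₀ = D₀[(1+g_L) + H(g_S−g_L)]/(r−g_L), with H = 4/2 = 2.
P₀ = 6.83 × [(1+0.057) + 2×(0.2934−0.057)] / (0.1318−0.057)
   = 6.83 × 1.5298 / 0.0748 = 139.6863

A$139.69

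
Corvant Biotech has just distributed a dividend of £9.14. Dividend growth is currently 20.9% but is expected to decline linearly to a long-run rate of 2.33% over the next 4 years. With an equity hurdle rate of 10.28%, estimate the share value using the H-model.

£160.35

H-model: P₀ = D₀[(1+g_L) + H(g_S−g_L)]/(r−g_L), with H = 4/2 = 2.
P₀ = 9.14 × [(1+0.0233) + 2×(0.209−0.0233)] / (0.1028−0.0233)
   = 9.14 × 1.3947 / 0.0795 = 160.3466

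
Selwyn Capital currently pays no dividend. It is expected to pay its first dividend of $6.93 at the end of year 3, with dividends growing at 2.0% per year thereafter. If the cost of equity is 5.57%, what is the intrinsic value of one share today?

$174.17

Deferred-dividend DDM. At t=2 the remaining stream is a growing perpetuity with first payment D_3 = 6.93.
V_2 = D_3/(r−g) = 6.93/(0.0557−0.02) = 194.1176
P₀ = V_2/(1+r)^2 = 194.1176/(1+0.0557)^2 = 174.1743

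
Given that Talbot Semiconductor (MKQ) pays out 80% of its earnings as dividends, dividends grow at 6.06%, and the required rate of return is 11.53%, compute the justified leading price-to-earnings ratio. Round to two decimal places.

14.63

Justified leading P/E = b/(r−g) = 0.80/(0.1153−0.0606) = 14.6252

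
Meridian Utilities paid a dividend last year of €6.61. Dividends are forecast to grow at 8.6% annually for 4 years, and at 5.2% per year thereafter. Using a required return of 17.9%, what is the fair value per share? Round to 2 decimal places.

Two-stage DDM. Project D₁…D_4 at 0.086, terminal growth 0.052, discount at r = 0.179.
D_1 = 7.1785
D_2 = 7.7958
D_3 = 8.4662
D_4 = 9.1943
Terminal value at t=4: TV = D_5/(r−g) = 9.6725/(0.179−0.052) = 76.1610
P₀ = 7.1785/(1+0.179)^1 + 7.7958/(1+0.179)^2 + 8.4662/(1+0.179)^3 + 9.1943/(1+0.179)^4 + 76.1610/(1+0.179)^4 = 61.0378

€61.04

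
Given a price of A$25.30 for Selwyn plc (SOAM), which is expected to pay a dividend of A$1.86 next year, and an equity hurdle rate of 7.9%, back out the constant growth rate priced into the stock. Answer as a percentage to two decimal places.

0.55%

From P₀ = D₁/(r − g), the implied growth is g = r − D₁/P₀.
g = 0.079 − 1.86/25.30 = 0.079 − 0.07352 = 0.00548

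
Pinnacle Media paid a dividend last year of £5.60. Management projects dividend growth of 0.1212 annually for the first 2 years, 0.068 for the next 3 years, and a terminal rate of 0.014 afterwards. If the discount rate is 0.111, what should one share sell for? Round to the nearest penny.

£80.14

Three-stage DDM. Project D₁…D_5; terminal Gordon value at t=5 with g = 0.014; discount at r = 0.111.
D_1 = 6.2787
D_2 = 7.0397
D_3 = 7.5184
D_4 = 8.0297
D_5 = 8.5757
TV_5 = 8.6957/(0.111−0.014) = 89.6467
P₀ = Σ Dₜ/(1+r)ᵗ + TV_5/(1+r)^5 = 80.1360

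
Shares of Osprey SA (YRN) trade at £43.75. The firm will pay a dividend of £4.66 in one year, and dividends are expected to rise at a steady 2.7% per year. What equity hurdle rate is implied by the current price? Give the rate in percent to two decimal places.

13.35%

Rearranging the constant-growth DDM: r = D₁/P₀ + g.
r = 4.6600 / 43.75 + 0.027 = 0.10651 + 0.027 = 0.13351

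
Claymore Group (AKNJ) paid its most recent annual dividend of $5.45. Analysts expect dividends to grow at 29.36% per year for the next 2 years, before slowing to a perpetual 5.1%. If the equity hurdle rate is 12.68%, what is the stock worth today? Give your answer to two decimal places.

$113.03

Two-stage DDM. Project D₁…D_2 at 0.2936, terminal growth 0.051, discount at r = 0.1268.
D_1 = 7.0501
D_2 = 9.1200
Terminal value at t=2: TV = D_3/(r−g) = 9.5852/(0.1268−0.051) = 126.4533
P₀ = 7.0501/(1+0.1268)^1 + 9.1200/(1+0.1268)^2 + 126.4533/(1+0.1268)^2 = 113.0344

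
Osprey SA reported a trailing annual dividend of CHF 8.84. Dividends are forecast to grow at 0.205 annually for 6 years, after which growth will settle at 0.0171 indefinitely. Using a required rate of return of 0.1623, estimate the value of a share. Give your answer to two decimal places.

Two-stage DDM. Project D₁…D_6 at 0.205, terminal growth 0.0171, discount at r = 0.1623.
D_1 = 10.6522
D_2 = 12.8359
D_3 = 15.4673
D_4 = 18.6380
D_5 = 22.4588
D_6 = 27.0629
Terminal value at t=6: TV = D_7/(r−g) = 27.5257/(0.1623−0.0171) = 189.5709
P₀ = 10.6522/(1+0.1623)^1 + 12.8359/(1+0.1623)^2 + 15.4673/(1+0.1623)^3 + 18.6380/(1+0.1623)^4 + 22.4588/(1+0.1623)^5 + 27.0629/(1+0.1623)^6 + 189.5709/(1+0.1623)^6 = 137.1818

CHF 137.18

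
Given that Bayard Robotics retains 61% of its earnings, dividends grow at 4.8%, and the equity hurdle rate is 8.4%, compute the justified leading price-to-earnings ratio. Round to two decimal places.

Payout ratio b = 1 − 0.61 = 0.39.
Justified leading P/E = b/(r−g) = 0.39/(0.084−0.048) = 10.8333

10.83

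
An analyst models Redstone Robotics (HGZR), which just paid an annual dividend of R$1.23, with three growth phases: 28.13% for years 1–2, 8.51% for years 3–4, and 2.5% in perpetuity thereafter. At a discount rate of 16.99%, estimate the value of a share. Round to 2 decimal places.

R$14.44

Three-stage DDM. Project D₁…D_4; terminal Gordon value at t=4 with g = 0.025; discount at r = 0.1699.
D_1 = 1.5760
D_2 = 2.0193
D_3 = 2.1912
D_4 = 2.3776
TV_4 = 2.4371/(0.1699−0.025) = 16.8191
P₀ = Σ Dₜ/(1+r)ᵗ + TV_4/(1+r)^4 = 14.4388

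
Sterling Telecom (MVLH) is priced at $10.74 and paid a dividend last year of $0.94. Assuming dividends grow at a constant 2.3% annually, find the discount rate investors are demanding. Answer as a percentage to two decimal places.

Rearranging the constant-growth DDM: r = D₁/P₀ + g.
D₁ = 0.94 × (1 + 0.023) = 0.9616.
r = 0.9616 / 10.74 + 0.023 = 0.08954 + 0.023 = 0.11254

11.25%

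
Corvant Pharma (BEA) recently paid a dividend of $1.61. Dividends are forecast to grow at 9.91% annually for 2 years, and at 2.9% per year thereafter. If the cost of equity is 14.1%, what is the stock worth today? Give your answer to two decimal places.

Two-stage DDM. Project D₁…D_2 at 0.0991, terminal growth 0.029, discount at r = 0.141.
D_1 = 1.7696
D_2 = 1.9449
Terminal value at t=2: TV = D_3/(r−g) = 2.0013/(0.141−0.029) = 17.8689
P₀ = 1.7696/(1+0.141)^1 + 1.9449/(1+0.141)^2 + 17.8689/(1+0.141)^2 = 16.7702

$16.77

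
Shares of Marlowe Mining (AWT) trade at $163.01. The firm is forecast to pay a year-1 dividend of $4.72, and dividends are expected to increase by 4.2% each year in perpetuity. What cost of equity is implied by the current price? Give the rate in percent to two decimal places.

7.10%

Rearranging the constant-growth DDM: r = D₁/P₀ + g.
r = 4.7200 / 163.01 + 0.042 = 0.02896 + 0.042 = 0.07096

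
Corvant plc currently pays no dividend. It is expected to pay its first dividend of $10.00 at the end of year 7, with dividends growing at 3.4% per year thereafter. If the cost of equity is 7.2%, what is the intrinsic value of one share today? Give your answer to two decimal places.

Deferred-dividend DDM. At t=6 the remaining stream is a growing perpetuity with first payment D_7 = 10.00.
V_6 = D_7/(r−g) = 10.00/(0.072−0.034) = 263.1579
P₀ = V_6/(1+r)^6 = 263.1579/(1+0.072)^6 = 173.3994

$173.40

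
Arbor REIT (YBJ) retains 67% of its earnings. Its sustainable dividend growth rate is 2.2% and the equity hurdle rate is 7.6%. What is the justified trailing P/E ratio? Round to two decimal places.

Payout ratio b = 1 − 0.67 = 0.33.
Justified trailing P/E = b(1+g)/(r−g) = 0.33×(1+0.022)/(0.076−0.022) = 6.2456

6.25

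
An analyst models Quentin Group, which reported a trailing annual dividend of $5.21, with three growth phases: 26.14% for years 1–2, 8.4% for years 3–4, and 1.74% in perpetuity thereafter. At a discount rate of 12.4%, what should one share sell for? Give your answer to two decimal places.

Three-stage DDM. Project D₁…D_4; terminal Gordon value at t=4 with g = 0.0174; discount at r = 0.124.
D_1 = 6.5719
D_2 = 8.2898
D_3 = 8.9861
D_4 = 9.7410
TV_4 = 9.9105/(0.124−0.0174) = 92.9686
P₀ = Σ Dₜ/(1+r)ᵗ + TV_4/(1+r)^4 = 83.0862

$83.09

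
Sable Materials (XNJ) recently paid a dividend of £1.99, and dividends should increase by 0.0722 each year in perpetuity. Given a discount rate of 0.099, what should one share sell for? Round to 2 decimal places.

£79.61

Gordon growth model: P₀ = D₁/(r − g). D₁ = 1.99 × (1 + 0.0722) = 2.1337.
P₀ = 2.1337 / (0.099 − 0.0722) = 2.1337 / 0.0268 = 79.6149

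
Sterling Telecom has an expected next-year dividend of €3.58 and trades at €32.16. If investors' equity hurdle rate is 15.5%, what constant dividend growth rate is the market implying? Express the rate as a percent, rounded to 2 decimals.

4.37%

From P₀ = D₁/(r − g), the implied growth is g = r − D₁/P₀.
g = 0.155 − 3.58/32.16 = 0.155 − 0.11132 = 0.04368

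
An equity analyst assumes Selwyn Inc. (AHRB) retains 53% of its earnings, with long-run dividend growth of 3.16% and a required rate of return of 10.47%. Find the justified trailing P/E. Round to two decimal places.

Payout ratio b = 1 − 0.53 = 0.47.
Justified trailing P/E = b(1+g)/(r−g) = 0.47×(1+0.0316)/(0.1047−0.0316) = 6.6327

6.63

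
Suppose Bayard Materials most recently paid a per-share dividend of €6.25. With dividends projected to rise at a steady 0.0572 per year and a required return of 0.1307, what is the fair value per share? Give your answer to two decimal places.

Gordon growth model: P₀ = D₁/(r − g). D₁ = 6.25 × (1 + 0.0572) = 6.6075.
P₀ = 6.6075 / (0.1307 − 0.0572) = 6.6075 / 0.0735 = 89.8980

€89.90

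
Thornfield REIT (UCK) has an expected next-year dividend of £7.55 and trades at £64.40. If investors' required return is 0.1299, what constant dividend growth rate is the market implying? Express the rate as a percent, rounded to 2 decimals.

1.27%

From P₀ = D₁/(r − g), the implied growth is g = r − D₁/P₀.
g = 0.1299 − 7.55/64.40 = 0.1299 − 0.11724 = 0.01266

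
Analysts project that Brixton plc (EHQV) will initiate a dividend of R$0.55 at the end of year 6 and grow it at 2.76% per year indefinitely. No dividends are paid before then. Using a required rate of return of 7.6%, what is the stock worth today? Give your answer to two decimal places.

R$7.88

Deferred-dividend DDM. At t=5 the remaining stream is a growing perpetuity with first payment D_6 = 0.55.
V_5 = D_6/(r−g) = 0.55/(0.076−0.0276) = 11.3636
P₀ = V_5/(1+r)^5 = 11.3636/(1+0.076)^5 = 7.8787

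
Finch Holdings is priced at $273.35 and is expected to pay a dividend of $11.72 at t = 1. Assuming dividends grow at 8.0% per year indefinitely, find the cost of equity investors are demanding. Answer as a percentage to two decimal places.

Rearranging the constant-growth DDM: r = D₁/P₀ + g.
r = 11.7200 / 273.35 + 0.08 = 0.04288 + 0.08 = 0.12288

12.29%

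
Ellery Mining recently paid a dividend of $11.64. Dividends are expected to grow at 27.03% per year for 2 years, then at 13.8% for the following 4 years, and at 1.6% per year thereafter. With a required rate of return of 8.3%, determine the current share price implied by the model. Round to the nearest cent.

Three-stage DDM. Project D₁…D_6; terminal Gordon value at t=6 with g = 0.016; discount at r = 0.083.
D_1 = 14.7863
D_2 = 18.7830
D_3 = 21.3751
D_4 = 24.3248
D_5 = 27.6817
D_6 = 31.5017
TV_6 = 32.0058/(0.083−0.016) = 477.6981
P₀ = Σ Dₜ/(1+r)ᵗ + TV_6/(1+r)^6 = 398.3433

$398.34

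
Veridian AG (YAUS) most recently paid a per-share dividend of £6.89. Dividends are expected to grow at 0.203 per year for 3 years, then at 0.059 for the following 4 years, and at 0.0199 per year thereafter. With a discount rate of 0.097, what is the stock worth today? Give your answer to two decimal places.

£162.62

Three-stage DDM. Project D₁…D_7; terminal Gordon value at t=7 with g = 0.0199; discount at r = 0.097.
D_1 = 8.2887
D_2 = 9.9713
D_3 = 11.9954
D_4 = 12.7032
D_5 = 13.4527
D_6 = 14.2464
D_7 = 15.0869
TV_7 = 15.3871/(0.097−0.0199) = 199.5736
P₀ = Σ Dₜ/(1+r)ᵗ + TV_7/(1+r)^7 = 162.6232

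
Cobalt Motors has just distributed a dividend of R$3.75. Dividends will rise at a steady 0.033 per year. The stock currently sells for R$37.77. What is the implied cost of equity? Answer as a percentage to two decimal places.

13.56%

Rearranging the constant-growth DDM: r = D₁/P₀ + g.
D₁ = 3.75 × (1 + 0.033) = 3.8737.
r = 3.8737 / 37.77 + 0.033 = 0.10256 + 0.033 = 0.13556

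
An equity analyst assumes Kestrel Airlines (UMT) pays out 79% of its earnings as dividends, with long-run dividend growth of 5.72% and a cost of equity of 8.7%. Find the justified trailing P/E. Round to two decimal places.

Justified trailing P/E = b(1+g)/(r−g) = 0.79×(1+0.0572)/(0.087−0.0572) = 28.0264

28.03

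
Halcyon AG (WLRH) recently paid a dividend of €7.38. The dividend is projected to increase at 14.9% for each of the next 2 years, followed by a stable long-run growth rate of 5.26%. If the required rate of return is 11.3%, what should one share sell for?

Two-stage DDM. Project D₁…D_2 at 0.149, terminal growth 0.0526, discount at r = 0.113.
D_1 = 8.4796
D_2 = 9.7431
Terminal value at t=2: TV = D_3/(r−g) = 10.2556/(0.113−0.0526) = 169.7942
P₀ = 8.4796/(1+0.113)^1 + 9.7431/(1+0.113)^2 + 169.7942/(1+0.113)^2 = 152.5507

€152.55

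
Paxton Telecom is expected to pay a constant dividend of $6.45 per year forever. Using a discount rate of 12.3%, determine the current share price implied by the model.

Zero-growth DDM (perpetuity): P₀ = D/r = 6.45 / 0.123 = 52.4390

$52.44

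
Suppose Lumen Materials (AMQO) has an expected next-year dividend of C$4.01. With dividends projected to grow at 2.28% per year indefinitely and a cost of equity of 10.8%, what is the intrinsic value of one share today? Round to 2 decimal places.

Gordon growth model: P₀ = D₁/(r − g), with D₁ = 4.01 given directly.
P₀ = 4.0100 / (0.108 − 0.0228) = 4.0100 / 0.0852 = 47.0657

C$47.07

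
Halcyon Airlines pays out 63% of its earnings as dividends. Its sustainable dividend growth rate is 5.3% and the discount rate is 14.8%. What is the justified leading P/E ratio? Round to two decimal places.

6.63

Justified leading P/E = b/(r−g) = 0.63/(0.148−0.053) = 6.6316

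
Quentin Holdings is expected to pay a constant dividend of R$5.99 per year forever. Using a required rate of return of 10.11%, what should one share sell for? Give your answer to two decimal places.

Zero-growth DDM (perpetuity): P₀ = D/r = 5.99 / 0.1011 = 59.2483

R$59.25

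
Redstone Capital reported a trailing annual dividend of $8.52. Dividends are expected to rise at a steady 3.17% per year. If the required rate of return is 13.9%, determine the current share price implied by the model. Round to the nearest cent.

$81.92

Gordon growth model: P₀ = D₁/(r − g). D₁ = 8.52 × (1 + 0.0317) = 8.7901.
P₀ = 8.7901 / (0.139 − 0.0317) = 8.7901 / 0.1073 = 81.9206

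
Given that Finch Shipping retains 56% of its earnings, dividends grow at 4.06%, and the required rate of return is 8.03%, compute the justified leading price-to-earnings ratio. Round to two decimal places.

11.08

Payout ratio b = 1 − 0.56 = 0.44.
Justified leading P/E = b/(r−g) = 0.44/(0.0803−0.0406) = 11.0831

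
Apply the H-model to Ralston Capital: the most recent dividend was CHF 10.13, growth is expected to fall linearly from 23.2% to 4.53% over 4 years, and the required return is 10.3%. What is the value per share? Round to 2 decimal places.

CHF 249.07

H-model: P₀ = D₀[(1+g_L) + H(g_S−g_L)]/(r−g_L), with H = 4/2 = 2.
P₀ = 10.13 × [(1+0.0453) + 2×(0.232−0.0453)] / (0.103−0.0453)
   = 10.13 × 1.4187 / 0.0577 = 249.0716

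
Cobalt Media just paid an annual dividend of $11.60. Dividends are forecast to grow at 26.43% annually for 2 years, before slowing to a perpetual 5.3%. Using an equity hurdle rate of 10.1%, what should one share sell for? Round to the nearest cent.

$364.18

Two-stage DDM. Project D₁…D_2 at 0.2643, terminal growth 0.053, discount at r = 0.101.
D_1 = 14.6659
D_2 = 18.5421
Terminal value at t=2: TV = D_3/(r−g) = 19.5248/(0.101−0.053) = 406.7667
P₀ = 14.6659/(1+0.101)^1 + 18.5421/(1+0.101)^2 + 406.7667/(1+0.101)^2 = 364.1772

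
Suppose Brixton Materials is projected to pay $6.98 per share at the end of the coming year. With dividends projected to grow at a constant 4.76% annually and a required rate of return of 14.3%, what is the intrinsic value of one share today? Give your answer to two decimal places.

Gordon growth model: P₀ = D₁/(r − g), with D₁ = 6.98 given directly.
P₀ = 6.9800 / (0.143 − 0.0476) = 6.9800 / 0.0954 = 73.1656

$73.17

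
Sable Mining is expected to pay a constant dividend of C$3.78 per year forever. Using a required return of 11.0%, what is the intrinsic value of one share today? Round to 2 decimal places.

Zero-growth DDM (perpetuity): P₀ = D/r = 3.78 / 0.11 = 34.3636

C$34.36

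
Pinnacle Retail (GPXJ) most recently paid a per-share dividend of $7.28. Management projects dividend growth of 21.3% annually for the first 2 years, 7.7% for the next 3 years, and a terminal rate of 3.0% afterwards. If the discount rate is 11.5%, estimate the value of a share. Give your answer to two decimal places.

$134.75

Three-stage DDM. Project D₁…D_5; terminal Gordon value at t=5 with g = 0.03; discount at r = 0.115.
D_1 = 8.8306
D_2 = 10.7116
D_3 = 11.5364
D_4 = 12.4247
D_5 = 13.3814
TV_5 = 13.7828/(0.115−0.03) = 162.1505
P₀ = Σ Dₜ/(1+r)ᵗ + TV_5/(1+r)^5 = 134.7517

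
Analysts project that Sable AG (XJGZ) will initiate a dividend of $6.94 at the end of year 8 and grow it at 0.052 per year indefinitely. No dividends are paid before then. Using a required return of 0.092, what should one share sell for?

$93.70

Deferred-dividend DDM. At t=7 the remaining stream is a growing perpetuity with first payment D_8 = 6.94.
V_7 = D_8/(r−g) = 6.94/(0.092−0.052) = 173.5000
P₀ = V_7/(1+r)^7 = 173.5000/(1+0.092)^7 = 93.7003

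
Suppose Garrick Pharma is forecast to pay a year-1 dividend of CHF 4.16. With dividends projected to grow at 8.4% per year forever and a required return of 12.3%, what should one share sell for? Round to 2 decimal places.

Gordon growth model: P₀ = D₁/(r − g), with D₁ = 4.16 given directly.
P₀ = 4.1600 / (0.123 − 0.084) = 4.1600 / 0.039 = 106.6667

CHF 106.67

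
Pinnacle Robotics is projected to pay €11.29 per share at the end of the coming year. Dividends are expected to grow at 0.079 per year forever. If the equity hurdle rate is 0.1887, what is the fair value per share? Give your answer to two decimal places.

€102.92

Gordon growth model: P₀ = D₁/(r − g), with D₁ = 11.29 given directly.
P₀ = 11.2900 / (0.1887 − 0.079) = 11.2900 / 0.1097 = 102.9170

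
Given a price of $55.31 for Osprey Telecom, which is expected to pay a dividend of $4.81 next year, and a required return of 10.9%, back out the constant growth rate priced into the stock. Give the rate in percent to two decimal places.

From P₀ = D₁/(r − g), the implied growth is g = r − D₁/P₀.
g = 0.109 − 4.81/55.31 = 0.109 − 0.08696 = 0.02204

2.20%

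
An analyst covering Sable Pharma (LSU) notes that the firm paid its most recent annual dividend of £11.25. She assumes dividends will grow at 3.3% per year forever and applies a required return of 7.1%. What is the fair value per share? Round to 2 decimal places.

£305.82

Gordon growth model: P₀ = D₁/(r − g). D₁ = 11.25 × (1 + 0.033) = 11.6212.
P₀ = 11.6212 / (0.071 − 0.033) = 11.6212 / 0.038 = 305.8224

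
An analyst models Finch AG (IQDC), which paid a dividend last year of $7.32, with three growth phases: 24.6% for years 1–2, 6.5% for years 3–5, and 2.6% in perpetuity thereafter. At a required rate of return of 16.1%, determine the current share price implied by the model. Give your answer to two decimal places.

$87.08

Three-stage DDM. Project D₁…D_5; terminal Gordon value at t=5 with g = 0.026; discount at r = 0.161.
D_1 = 9.1207
D_2 = 11.3644
D_3 = 12.1031
D_4 = 12.8898
D_5 = 13.7276
TV_5 = 14.0846/(0.161−0.026) = 104.3301
P₀ = Σ Dₜ/(1+r)ᵗ + TV_5/(1+r)^5 = 87.0825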